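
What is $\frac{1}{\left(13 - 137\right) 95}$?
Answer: $- \frac{1}{11780} \approx -8.489 \cdot 10^{-5}$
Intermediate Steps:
$\frac{1}{\left(13 - 137\right) 95} = \frac{1}{\left(-124\right) 95} = \frac{1}{-11780} = - \frac{1}{11780}$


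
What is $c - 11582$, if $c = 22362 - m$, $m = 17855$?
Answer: $-7075$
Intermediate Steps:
$c = 4507$ ($c = 22362 - 17855 = 4507$)
$c - 11582 = 4507 - 11582 = -7075$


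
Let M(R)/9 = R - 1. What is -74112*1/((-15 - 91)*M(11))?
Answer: 6176/795 ≈ 7.7686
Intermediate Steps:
M(R) = -9 + 9*R (M(R) = 9*(R - 1) = 9*(-1 + R) = -9 + 9*R)
-74112*1/((-15 - 91)*M(11)) = -74112*1/((-15 - 91)*(-9 + 9*11)) = -74112*(-1/(106*(-9 + 99))) = -74112/(90*(-106)) = -74112/(-9540) = -74112*(-1/9540) = 6176/795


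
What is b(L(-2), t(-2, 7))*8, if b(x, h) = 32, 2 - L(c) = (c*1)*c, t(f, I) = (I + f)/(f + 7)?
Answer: 256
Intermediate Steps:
t(f, I) = (I + f)/(7 + f)
L(c) = 2 - c² (L(c) = 2 - c*1*c = 2 - c*c = 2 - c²)
b(L(-2), t(-2, 7))*8 = 32*8 = 256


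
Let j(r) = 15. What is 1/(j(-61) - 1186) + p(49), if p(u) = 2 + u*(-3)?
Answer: -169796/1171 ≈ -145.00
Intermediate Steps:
p(u) = 2 - 3*u
1/(j(-61) - 1186) + p(49) = 1/(15 - 1186) + (2 - 3*49) = 1/(-1171) + (2 - 147) = -1/1171 - 145 = -169796/1171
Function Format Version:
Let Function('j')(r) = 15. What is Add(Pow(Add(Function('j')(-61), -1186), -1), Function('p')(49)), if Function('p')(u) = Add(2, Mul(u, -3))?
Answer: Rational(-169796, 1171) ≈ -145.00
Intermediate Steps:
Function('p')(u) = Add(2, Mul(-3, u))
Add(Pow(Add(Function('j')(-61), -1186), -1), Function('p')(49)) = Add(Pow(Add(15, -1186), -1), Add(2, Mul(-3, 49))) = Add(Pow(-1171, -1), Add(2, -147)) = Add(Rational(-1, 1171), -145) = Rational(-169796, 1171)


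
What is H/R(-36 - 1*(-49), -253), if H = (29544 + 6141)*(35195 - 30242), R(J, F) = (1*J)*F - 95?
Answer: -19638645/376 ≈ -52230.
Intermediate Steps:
R(J, F) = -95 + F*J (R(J, F) = J*F - 95 = F*J - 95 = -95 + F*J)
H = 176747805 (H = 35685*4953 = 176747805)
H/R(-36 - 1*(-49), -253) = 176747805/(-95 - 253*(-36 - 1*(-49))) = 176747805/(-95 - 253*(-36 + 49)) = 176747805/(-95 - 253*13) = 176747805/(-95 - 3289) = 176747805/(-3384) = 176747805*(-1/3384) = -19638645/376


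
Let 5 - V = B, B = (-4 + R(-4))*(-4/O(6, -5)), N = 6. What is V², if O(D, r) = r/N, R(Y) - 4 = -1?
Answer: 2401/25 ≈ 96.040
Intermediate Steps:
R(Y) = 3 (R(Y) = 4 - 1 = 3)
O(D, r) = r/6
B = -24/5 (B = (-4 + 3)*(-4/((⅙)*(-5))) = -(-4)/(-⅚) = -(-4)*(-6)/5 = -1*24/5 = -24/5 ≈ -4.8000)
V = 49/5 (V = 5 - 1*(-24/5) = 5 + 24/5 = 49/5 ≈ 9.8000)
V² = (49/5)² = 2401/25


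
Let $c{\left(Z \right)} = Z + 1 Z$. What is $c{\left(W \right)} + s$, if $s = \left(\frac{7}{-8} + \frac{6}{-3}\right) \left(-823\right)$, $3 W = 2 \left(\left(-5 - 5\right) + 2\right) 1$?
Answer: $\frac{56531}{24} \approx 2355.5$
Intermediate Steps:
$W = - \frac{16}{3}$ ($W = \frac{2 \left(\left(-5 - 5\right) + 2\right) 1}{3} = \frac{2 \left(-10 + 2\right) 1}{3} = \frac{2 \left(-8\right) 1}{3} = \frac{\left(-16\right) 1}{3} = \frac{1}{3} \left(-16\right) = - \frac{16}{3} \approx -5.3333$)
$c{\left(Z \right)} = 2 Z$ ($c{\left(Z \right)} = Z + Z = 2 Z$)
$s = \frac{18929}{8}$ ($s = \left(7 \left(- \frac{1}{8}\right) + 6 \left(- \frac{1}{3}\right)\right) \left(-823\right) = \left(- \frac{7}{8} - 2\right) \left(-823\right) = \left(- \frac{23}{8}\right) \left(-823\right) = \frac{18929}{8} \approx 2366.1$)
$c{\left(W \right)} + s = 2 \left(- \frac{16}{3}\right) + \frac{18929}{8} = - \frac{32}{3} + \frac{18929}{8} = \frac{56531}{24}$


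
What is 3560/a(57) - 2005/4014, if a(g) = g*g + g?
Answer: 1276885/2211714 ≈ 0.57733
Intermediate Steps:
a(g) = g + g² (a(g) = g² + g = g + g²)
3560/a(57) - 2005/4014 = 3560/((57*(1 + 57))) - 2005/4014 = 3560/((57*58)) - 2005*1/4014 = 3560/3306 - 2005/4014 = 3560*(1/3306) - 2005/4014 = 1780/1653 - 2005/4014 = 1276885/2211714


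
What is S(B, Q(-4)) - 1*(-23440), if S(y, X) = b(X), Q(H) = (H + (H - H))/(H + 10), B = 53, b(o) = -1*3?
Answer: 23437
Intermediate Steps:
b(o) = -3
Q(H) = H/(10 + H) (Q(H) = (H + 0)/(10 + H) = H/(10 + H))
S(y, X) = -3
S(B, Q(-4)) - 1*(-23440) = -3 - 1*(-23440) = -3 + 23440 = 23437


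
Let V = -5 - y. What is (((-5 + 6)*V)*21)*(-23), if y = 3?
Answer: 3864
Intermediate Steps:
V = -8 (V = -5 - 1*3 = -5 - 3 = -8)
(((-5 + 6)*V)*21)*(-23) = (((-5 + 6)*(-8))*21)*(-23) = ((1*(-8))*21)*(-23) = -8*21*(-23) = -168*(-23) = 3864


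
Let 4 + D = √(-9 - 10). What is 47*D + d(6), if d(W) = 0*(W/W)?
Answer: -188 + 47*I*√19 ≈ -188.0 + 204.87*I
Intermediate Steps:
D = -4 + I*√19 (D = -4 + √(-9 - 10) = -4 + √(-19) = -4 + I*√19 ≈ -4.0 + 4.3589*I)
d(W) = 0 (d(W) = 0*1 = 0)
47*D + d(6) = 47*(-4 + I*√19) + 0 = (-188 + 47*I*√19) + 0 = -188 + 47*I*√19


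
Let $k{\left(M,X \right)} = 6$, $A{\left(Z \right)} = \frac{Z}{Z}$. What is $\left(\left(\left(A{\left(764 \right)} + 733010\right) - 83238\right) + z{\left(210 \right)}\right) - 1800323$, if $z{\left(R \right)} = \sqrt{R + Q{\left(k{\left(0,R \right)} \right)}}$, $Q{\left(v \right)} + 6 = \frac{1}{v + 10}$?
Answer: $-1150550 + \frac{\sqrt{3265}}{4} \approx -1.1505 \cdot 10^{6}$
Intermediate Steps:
$A{\left(Z \right)} = 1$
$Q{\left(v \right)} = -6 + \frac{1}{10 + v}$ ($Q{\left(v \right)} = -6 + \frac{1}{v + 10} = -6 + \frac{1}{10 + v}$)
$z{\left(R \right)} = \sqrt{- \frac{95}{16} + R}$ ($z{\left(R \right)} = \sqrt{R + \frac{-59 - 36}{10 + 6}} = \sqrt{R + \frac{-59 - 36}{16}} = \sqrt{R + \frac{1}{16} \left(-95\right)} = \sqrt{R - \frac{95}{16}} = \sqrt{- \frac{95}{16} + R}$)
$\left(\left(\left(A{\left(764 \right)} + 733010\right) - 83238\right) + z{\left(210 \right)}\right) - 1800323 = \left(\left(\left(1 + 733010\right) - 83238\right) + \frac{\sqrt{-95 + 16 \cdot 210}}{4}\right) - 1800323 = \left(\left(733011 - 83238\right) + \frac{\sqrt{-95 + 3360}}{4}\right) - 1800323 = \left(649773 + \frac{\sqrt{3265}}{4}\right) - 1800323 = -1150550 + \frac{\sqrt{3265}}{4}$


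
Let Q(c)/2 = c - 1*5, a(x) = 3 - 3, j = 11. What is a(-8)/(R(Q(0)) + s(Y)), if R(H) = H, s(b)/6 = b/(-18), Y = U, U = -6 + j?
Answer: 0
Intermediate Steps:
a(x) = 0
Q(c) = -10 + 2*c (Q(c) = 2*(c - 1*5) = 2*(c - 5) = 2*(-5 + c) = -10 + 2*c)
U = 5 (U = -6 + 11 = 5)
Y = 5
s(b) = -b/3 (s(b) = 6*(b/(-18)) = 6*(b*(-1/18)) = 6*(-b/18) = -b/3)
a(-8)/(R(Q(0)) + s(Y)) = 0/((-10 + 2*0) - ⅓*5) = 0/((-10 + 0) - 5/3) = 0/(-10 - 5/3) = 0/(-35/3) = 0*(-3/35) = 0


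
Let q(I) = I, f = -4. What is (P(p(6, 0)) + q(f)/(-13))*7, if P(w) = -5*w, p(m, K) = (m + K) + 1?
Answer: -3157/13 ≈ -242.85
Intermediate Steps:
p(m, K) = 1 + K + m (p(m, K) = (K + m) + 1 = 1 + K + m)
(P(p(6, 0)) + q(f)/(-13))*7 = (-5*(1 + 0 + 6) - 4/(-13))*7 = (-5*7 - 4*(-1/13))*7 = (-35 + 4/13)*7 = -451/13*7 = -3157/13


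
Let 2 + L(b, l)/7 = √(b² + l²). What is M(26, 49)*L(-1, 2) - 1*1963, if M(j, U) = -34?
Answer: -1487 - 238*√5 ≈ -2019.2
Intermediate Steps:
L(b, l) = -14 + 7*√(b² + l²)
M(26, 49)*L(-1, 2) - 1*1963 = -34*(-14 + 7*√((-1)² + 2²)) - 1*1963 = -34*(-14 + 7*√(1 + 4)) - 1963 = -34*(-14 + 7*√5) - 1963 = (476 - 238*√5) - 1963 = -1487 - 238*√5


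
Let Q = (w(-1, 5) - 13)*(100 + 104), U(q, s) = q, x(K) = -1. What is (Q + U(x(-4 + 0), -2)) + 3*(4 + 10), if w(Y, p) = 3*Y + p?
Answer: -2203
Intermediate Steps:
w(Y, p) = p + 3*Y
Q = -2244 (Q = ((5 + 3*(-1)) - 13)*(100 + 104) = ((5 - 3) - 13)*204 = (2 - 13)*204 = -11*204 = -2244)
(Q + U(x(-4 + 0), -2)) + 3*(4 + 10) = (-2244 - 1) + 3*(4 + 10) = -2245 + 3*14 = -2245 + 42 = -2203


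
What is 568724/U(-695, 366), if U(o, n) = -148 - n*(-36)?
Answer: 142181/3257 ≈ 43.654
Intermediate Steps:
U(o, n) = -148 + 36*n (U(o, n) = -148 - (-36)*n = -148 + 36*n)
568724/U(-695, 366) = 568724/(-148 + 36*366) = 568724/(-148 + 13176) = 568724/13028 = 568724*(1/13028) = 142181/3257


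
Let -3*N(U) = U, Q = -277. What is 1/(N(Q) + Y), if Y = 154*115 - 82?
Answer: 3/53161 ≈ 5.6432e-5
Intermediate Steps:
N(U) = -U/3
Y = 17628 (Y = 17710 - 82 = 17628)
1/(N(Q) + Y) = 1/(-1/3*(-277) + 17628) = 1/(277/3 + 17628) = 1/(53161/3) = 3/53161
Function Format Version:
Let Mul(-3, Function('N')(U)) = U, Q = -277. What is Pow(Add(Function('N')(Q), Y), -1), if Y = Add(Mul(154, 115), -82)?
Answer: Rational(3, 53161) ≈ 5.6432e-5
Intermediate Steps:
Function('N')(U) = Mul(Rational(-1, 3), U)
Y = 17628 (Y = Add(17710, -82) = 17628)
Pow(Add(Function('N')(Q), Y), -1) = Pow(Add(Mul(Rational(-1, 3), -277), 17628), -1) = Pow(Add(Rational(277, 3), 17628), -1) = Pow(Rational(53161, 3), -1) = Rational(3, 53161)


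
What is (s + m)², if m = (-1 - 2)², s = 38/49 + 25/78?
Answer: 1488956569/14607684 ≈ 101.93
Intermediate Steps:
s = 4189/3822 (s = 38*(1/49) + 25*(1/78) = 38/49 + 25/78 = 4189/3822 ≈ 1.0960)
m = 9 (m = (-3)² = 9)
(s + m)² = (4189/3822 + 9)² = (38587/3822)² = 1488956569/14607684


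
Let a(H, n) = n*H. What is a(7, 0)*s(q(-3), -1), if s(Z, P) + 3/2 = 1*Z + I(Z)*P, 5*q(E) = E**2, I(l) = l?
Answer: 0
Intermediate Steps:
a(H, n) = H*n
q(E) = E**2/5
s(Z, P) = -3/2 + Z + P*Z (s(Z, P) = -3/2 + (1*Z + Z*P) = -3/2 + (Z + P*Z) = -3/2 + Z + P*Z)
a(7, 0)*s(q(-3), -1) = (7*0)*(-3/2 + (1/5)*(-3)**2 - (-3)**2/5) = 0*(-3/2 + (1/5)*9 - 9/5) = 0*(-3/2 + 9/5 - 1*9/5) = 0*(-3/2 + 9/5 - 9/5) = 0*(-3/2) = 0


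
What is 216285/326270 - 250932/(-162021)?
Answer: 7794286375/3524172778 ≈ 2.2117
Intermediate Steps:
216285/326270 - 250932/(-162021) = 216285*(1/326270) - 250932*(-1/162021) = 43257/65254 + 83644/54007 = 7794286375/3524172778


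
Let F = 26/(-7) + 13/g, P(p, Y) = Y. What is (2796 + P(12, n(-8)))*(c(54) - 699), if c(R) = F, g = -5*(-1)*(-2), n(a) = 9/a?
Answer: -1101873879/560 ≈ -1.9676e+6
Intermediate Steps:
g = -10 (g = 5*(-2) = -10)
F = -351/70 (F = 26/(-7) + 13/(-10) = 26*(-1/7) + 13*(-1/10) = -26/7 - 13/10 = -351/70 ≈ -5.0143)
c(R) = -351/70
(2796 + P(12, n(-8)))*(c(54) - 699) = (2796 + 9/(-8))*(-351/70 - 699) = (2796 + 9*(-1/8))*(-49281/70) = (2796 - 9/8)*(-49281/70) = (22359/8)*(-49281/70) = -1101873879/560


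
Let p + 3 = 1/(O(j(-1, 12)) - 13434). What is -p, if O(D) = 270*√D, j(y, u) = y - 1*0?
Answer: 90274867/30090876 + 15*I/10030292 ≈ 3.0001 + 1.4955e-6*I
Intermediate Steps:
j(y, u) = y (j(y, u) = y + 0 = y)
p = -3 + (-13434 - 270*I)/180545256 (p = -3 + 1/(270*√(-1) - 13434) = -3 + 1/(270*I - 13434) = -3 + 1/(-13434 + 270*I) = -3 + (-13434 - 270*I)/180545256 ≈ -3.0001 - 1.4955e-6*I)
-p = -(-90274867/30090876 - 15*I/10030292) = 90274867/30090876 + 15*I/10030292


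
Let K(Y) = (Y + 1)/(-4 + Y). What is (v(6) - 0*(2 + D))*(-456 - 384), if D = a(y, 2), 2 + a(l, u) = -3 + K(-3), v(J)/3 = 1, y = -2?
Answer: -2520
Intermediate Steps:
K(Y) = (1 + Y)/(-4 + Y)
v(J) = 3 (v(J) = 3*1 = 3)
a(l, u) = -33/7 (a(l, u) = -2 + (-3 + (1 - 3)/(-4 - 3)) = -2 + (-3 - 2/(-7)) = -2 + (-3 - ⅐*(-2)) = -2 + (-3 + 2/7) = -2 - 19/7 = -33/7)
D = -33/7 ≈ -4.7143
(v(6) - 0*(2 + D))*(-456 - 384) = (3 - 0*(2 - 33/7))*(-456 - 384) = (3 - 0*(-19)/7)*(-840) = (3 - 1*0)*(-840) = (3 + 0)*(-840) = 3*(-840) = -2520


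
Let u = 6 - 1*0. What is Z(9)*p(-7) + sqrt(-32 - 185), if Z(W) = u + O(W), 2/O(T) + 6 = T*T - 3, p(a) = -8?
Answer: -434/9 + I*sqrt(217) ≈ -48.222 + 14.731*I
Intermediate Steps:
O(T) = 2/(-9 + T**2) (O(T) = 2/(-6 + (T*T - 3)) = 2/(-6 + (T**2 - 3)) = 2/(-6 + (-3 + T**2)) = 2/(-9 + T**2))
u = 6 (u = 6 + 0 = 6)
Z(W) = 6 + 2/(-9 + W**2)
Z(9)*p(-7) + sqrt(-32 - 185) = (2*(-26 + 3*9**2)/(-9 + 9**2))*(-8) + sqrt(-32 - 185) = (2*(-26 + 3*81)/(-9 + 81))*(-8) + sqrt(-217) = (2*(-26 + 243)/72)*(-8) + I*sqrt(217) = (2*(1/72)*217)*(-8) + I*sqrt(217) = (217/36)*(-8) + I*sqrt(217) = -434/9 + I*sqrt(217)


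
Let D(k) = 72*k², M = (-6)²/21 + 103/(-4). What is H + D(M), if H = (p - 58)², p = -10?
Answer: 4529513/98 ≈ 46220.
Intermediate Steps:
M = -673/28 (M = 36*(1/21) + 103*(-¼) = 12/7 - 103/4 = -673/28 ≈ -24.036)
H = 4624 (H = (-10 - 58)² = (-68)² = 4624)
H + D(M) = 4624 + 72*(-673/28)² = 4624 + 72*(452929/784) = 4624 + 4076361/98 = 4529513/98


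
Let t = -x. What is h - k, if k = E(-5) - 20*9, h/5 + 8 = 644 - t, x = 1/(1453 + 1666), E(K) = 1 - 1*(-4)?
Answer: 10464250/3119 ≈ 3355.0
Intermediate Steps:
E(K) = 5 (E(K) = 1 + 4 = 5)
x = 1/3119 ≈ 0.00032062
t = -1/3119 (t = -1*1/3119 = -1/3119 ≈ -0.00032062)
h = 9918425/3119 (h = -40 + 5*(644 - 1*(-1/3119)) = -40 + 5*(644 + 1/3119) = -40 + 5*(2008637/3119) = -40 + 10043185/3119 = 9918425/3119 ≈ 3180.0)
k = -175 (k = 5 - 20*9 = 5 - 180 = -175)
h - k = 9918425/3119 - 1*(-175) = 9918425/3119 + 175 = 10464250/3119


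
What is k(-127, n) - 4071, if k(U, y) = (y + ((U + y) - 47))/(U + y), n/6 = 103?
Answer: -1997799/491 ≈ -4068.8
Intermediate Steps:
n = 618 (n = 6*103 = 618)
k(U, y) = (-47 + U + 2*y)/(U + y) (k(U, y) = (y + (-47 + U + y))/(U + y) = (-47 + U + 2*y)/(U + y))
k(-127, n) - 4071 = (-47 - 127 + 2*618)/(-127 + 618) - 4071 = (-47 - 127 + 1236)/491 - 4071 = (1/491)*1062 - 4071 = 1062/491 - 4071 = -1997799/491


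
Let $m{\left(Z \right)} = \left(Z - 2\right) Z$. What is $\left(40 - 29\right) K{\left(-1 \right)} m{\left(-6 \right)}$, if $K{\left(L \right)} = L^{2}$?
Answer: $528$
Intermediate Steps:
$m{\left(Z \right)} = Z \left(-2 + Z\right)$ ($m{\left(Z \right)} = \left(Z - 2\right) Z = \left(-2 + Z\right) Z = Z \left(-2 + Z\right)$)
$\left(40 - 29\right) K{\left(-1 \right)} m{\left(-6 \right)} = \left(40 - 29\right) \left(-1\right)^{2} \left(- 6 \left(-2 - 6\right)\right) = 11 \cdot 1 \left(\left(-6\right) \left(-8\right)\right) = 11 \cdot 48 = 528$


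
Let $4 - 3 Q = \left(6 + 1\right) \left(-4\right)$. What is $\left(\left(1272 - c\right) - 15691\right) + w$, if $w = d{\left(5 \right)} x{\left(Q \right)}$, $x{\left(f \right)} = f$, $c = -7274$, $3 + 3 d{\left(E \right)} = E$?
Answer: $- \frac{64241}{9} \approx -7137.9$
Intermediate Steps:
$d{\left(E \right)} = -1 + \frac{E}{3}$
$Q = \frac{32}{3}$ ($Q = \frac{4}{3} - \frac{\left(6 + 1\right) \left(-4\right)}{3} = \frac{4}{3} - \frac{7 \left(-4\right)}{3} = \frac{4}{3} - - \frac{28}{3} = \frac{4}{3} + \frac{28}{3} = \frac{32}{3} \approx 10.667$)
$w = \frac{64}{9}$ ($w = \left(-1 + \frac{1}{3} \cdot 5\right) \frac{32}{3} = \left(-1 + \frac{5}{3}\right) \frac{32}{3} = \frac{2}{3} \cdot \frac{32}{3} = \frac{64}{9} \approx 7.1111$)
$\left(\left(1272 - c\right) - 15691\right) + w = \left(\left(1272 - -7274\right) - 15691\right) + \frac{64}{9} = \left(\left(1272 + 7274\right) - 15691\right) + \frac{64}{9} = \left(8546 - 15691\right) + \frac{64}{9} = -7145 + \frac{64}{9} = - \frac{64241}{9}$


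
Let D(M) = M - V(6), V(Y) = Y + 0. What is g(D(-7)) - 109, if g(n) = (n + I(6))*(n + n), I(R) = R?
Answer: 73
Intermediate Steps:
V(Y) = Y
D(M) = -6 + M (D(M) = M - 1*6 = M - 6 = -6 + M)
g(n) = 2*n*(6 + n) (g(n) = (n + 6)*(n + n) = (6 + n)*(2*n) = 2*n*(6 + n))
g(D(-7)) - 109 = 2*(-6 - 7)*(6 + (-6 - 7)) - 109 = 2*(-13)*(6 - 13) - 109 = 2*(-13)*(-7) - 109 = 182 - 109 = 73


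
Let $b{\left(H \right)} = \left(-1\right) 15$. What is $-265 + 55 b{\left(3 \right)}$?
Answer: $-1090$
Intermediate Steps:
$b{\left(H \right)} = -15$
$-265 + 55 b{\left(3 \right)} = -265 + 55 \left(-15\right) = -265 - 825 = -1090$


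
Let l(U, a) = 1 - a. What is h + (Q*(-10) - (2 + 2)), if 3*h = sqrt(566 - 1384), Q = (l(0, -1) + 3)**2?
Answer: -254 + I*sqrt(818)/3 ≈ -254.0 + 9.5336*I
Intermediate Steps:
Q = 25 (Q = ((1 - 1*(-1)) + 3)**2 = ((1 + 1) + 3)**2 = (2 + 3)**2 = 5**2 = 25)
h = I*sqrt(818)/3 (h = sqrt(566 - 1384)/3 = sqrt(-818)/3 = (I*sqrt(818))/3 = I*sqrt(818)/3 ≈ 9.5336*I)
h + (Q*(-10) - (2 + 2)) = I*sqrt(818)/3 + (25*(-10) - (2 + 2)) = I*sqrt(818)/3 + (-250 - 1*4) = I*sqrt(818)/3 + (-250 - 4) = I*sqrt(818)/3 - 254 = -254 + I*sqrt(818)/3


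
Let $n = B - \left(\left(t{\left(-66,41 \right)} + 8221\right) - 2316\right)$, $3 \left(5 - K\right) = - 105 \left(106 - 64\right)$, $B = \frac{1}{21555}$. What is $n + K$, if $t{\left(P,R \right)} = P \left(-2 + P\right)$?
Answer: $- \frac{192227489}{21555} \approx -8918.0$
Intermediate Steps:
$B = \frac{1}{21555} \approx 4.6393 \cdot 10^{-5}$
$K = 1475$ ($K = 5 - \frac{\left(-105\right) \left(106 - 64\right)}{3} = 5 - \frac{\left(-105\right) 42}{3} = 5 - -1470 = 5 + 1470 = 1475$)
$n = - \frac{224021114}{21555}$ ($n = \frac{1}{21555} - \left(\left(- 66 \left(-2 - 66\right) + 8221\right) - 2316\right) = \frac{1}{21555} - \left(\left(\left(-66\right) \left(-68\right) + 8221\right) - 2316\right) = \frac{1}{21555} - \left(\left(4488 + 8221\right) - 2316\right) = \frac{1}{21555} - \left(12709 - 2316\right) = \frac{1}{21555} - 10393 = - \frac{224021114}{21555} \approx -10393.0$)
$n + K = - \frac{224021114}{21555} + 1475 = - \frac{192227489}{21555}$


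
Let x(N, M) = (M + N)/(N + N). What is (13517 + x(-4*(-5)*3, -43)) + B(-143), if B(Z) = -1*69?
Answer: 1613777/120 ≈ 13448.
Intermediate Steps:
B(Z) = -69
x(N, M) = (M + N)/(2*N) (x(N, M) = (M + N)/((2*N)) = (M + N)*(1/(2*N)) = (M + N)/(2*N))
(13517 + x(-4*(-5)*3, -43)) + B(-143) = (13517 + (-43 - 4*(-5)*3)/(2*((-4*(-5)*3)))) - 69 = (13517 + (-43 + 20*3)/(2*((20*3)))) - 69 = (13517 + (½)*(-43 + 60)/60) - 69 = (13517 + (½)*(1/60)*17) - 69 = (13517 + 17/120) - 69 = 1622057/120 - 69 = 1613777/120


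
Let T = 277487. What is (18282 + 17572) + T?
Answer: 313341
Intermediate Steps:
(18282 + 17572) + T = (18282 + 17572) + 277487 = 35854 + 277487 = 313341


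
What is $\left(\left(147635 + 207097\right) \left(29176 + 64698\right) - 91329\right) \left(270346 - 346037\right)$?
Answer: $-2520511847048349$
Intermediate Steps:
$\left(\left(147635 + 207097\right) \left(29176 + 64698\right) - 91329\right) \left(270346 - 346037\right) = \left(354732 \cdot 93874 - 91329\right) \left(-75691\right) = \left(33300111768 - 91329\right) \left(-75691\right) = 33300020439 \left(-75691\right) = -2520511847048349$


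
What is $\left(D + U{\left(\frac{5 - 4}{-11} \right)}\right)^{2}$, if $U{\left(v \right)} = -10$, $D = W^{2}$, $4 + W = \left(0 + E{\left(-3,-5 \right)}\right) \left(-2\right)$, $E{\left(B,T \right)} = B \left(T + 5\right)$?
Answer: $36$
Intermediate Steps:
$E{\left(B,T \right)} = B \left(5 + T\right)$
$W = -4$ ($W = -4 + \left(0 - 3 \left(5 - 5\right)\right) \left(-2\right) = -4 + \left(0 - 0\right) \left(-2\right) = -4 + \left(0 + 0\right) \left(-2\right) = -4 + 0 \left(-2\right) = -4 + 0 = -4$)
$D = 16$ ($D = \left(-4\right)^{2} = 16$)
$\left(D + U{\left(\frac{5 - 4}{-11} \right)}\right)^{2} = \left(16 - 10\right)^{2} = 6^{2} = 36$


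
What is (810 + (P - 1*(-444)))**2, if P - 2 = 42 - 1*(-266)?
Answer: 2446096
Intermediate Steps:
P = 310 (P = 2 + (42 - 1*(-266)) = 2 + (42 + 266) = 2 + 308 = 310)
(810 + (P - 1*(-444)))**2 = (810 + (310 - 1*(-444)))**2 = (810 + (310 + 444))**2 = (810 + 754)**2 = 1564**2 = 2446096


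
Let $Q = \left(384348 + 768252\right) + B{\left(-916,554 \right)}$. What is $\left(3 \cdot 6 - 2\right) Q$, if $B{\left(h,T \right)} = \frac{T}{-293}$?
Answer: $\frac{5403379936}{293} \approx 1.8442 \cdot 10^{7}$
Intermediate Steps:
$B{\left(h,T \right)} = - \frac{T}{293}$ ($B{\left(h,T \right)} = T \left(- \frac{1}{293}\right) = - \frac{T}{293}$)
$Q = \frac{337711246}{293}$ ($Q = \left(384348 + 768252\right) - \frac{554}{293} = 1152600 - \frac{554}{293} = \frac{337711246}{293} \approx 1.1526 \cdot 10^{6}$)
$\left(3 \cdot 6 - 2\right) Q = \left(3 \cdot 6 - 2\right) \frac{337711246}{293} = \left(18 - 2\right) \frac{337711246}{293} = 16 \cdot \frac{337711246}{293} = \frac{5403379936}{293}$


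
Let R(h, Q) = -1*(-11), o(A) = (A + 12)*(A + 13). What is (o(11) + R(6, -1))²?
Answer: 316969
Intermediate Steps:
o(A) = (12 + A)*(13 + A)
R(h, Q) = 11
(o(11) + R(6, -1))² = ((156 + 11² + 25*11) + 11)² = ((156 + 121 + 275) + 11)² = (552 + 11)² = 563² = 316969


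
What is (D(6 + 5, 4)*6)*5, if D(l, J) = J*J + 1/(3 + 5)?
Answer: 1935/4 ≈ 483.75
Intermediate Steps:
D(l, J) = ⅛ + J² (D(l, J) = J² + 1/8 = J² + ⅛ = ⅛ + J²)
(D(6 + 5, 4)*6)*5 = ((⅛ + 4²)*6)*5 = ((⅛ + 16)*6)*5 = ((129/8)*6)*5 = (387/4)*5 = 1935/4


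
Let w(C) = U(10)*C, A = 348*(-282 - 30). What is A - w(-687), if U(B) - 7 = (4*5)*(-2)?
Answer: -131247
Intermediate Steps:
A = -108576 (A = 348*(-312) = -108576)
U(B) = -33 (U(B) = 7 + (4*5)*(-2) = 7 + 20*(-2) = 7 - 40 = -33)
w(C) = -33*C
A - w(-687) = -108576 - (-33)*(-687) = -108576 - 1*22671 = -108576 - 22671 = -131247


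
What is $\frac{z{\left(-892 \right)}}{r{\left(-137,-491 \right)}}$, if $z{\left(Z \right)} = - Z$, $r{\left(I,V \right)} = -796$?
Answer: $- \frac{223}{199} \approx -1.1206$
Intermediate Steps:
$\frac{z{\left(-892 \right)}}{r{\left(-137,-491 \right)}} = \frac{\left(-1\right) \left(-892\right)}{-796} = 892 \left(- \frac{1}{796}\right) = - \frac{223}{199}$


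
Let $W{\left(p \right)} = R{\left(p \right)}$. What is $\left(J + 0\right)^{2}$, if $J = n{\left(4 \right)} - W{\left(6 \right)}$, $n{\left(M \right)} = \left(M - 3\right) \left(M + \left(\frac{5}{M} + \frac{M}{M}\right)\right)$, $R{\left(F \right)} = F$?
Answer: $\frac{1}{16} \approx 0.0625$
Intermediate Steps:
$W{\left(p \right)} = p$
$n{\left(M \right)} = \left(-3 + M\right) \left(1 + M + \frac{5}{M}\right)$ ($n{\left(M \right)} = \left(-3 + M\right) \left(M + \left(\frac{5}{M} + 1\right)\right) = \left(-3 + M\right) \left(M + \left(1 + \frac{5}{M}\right)\right) = \left(-3 + M\right) \left(1 + M + \frac{5}{M}\right)$)
$J = \frac{1}{4}$ ($J = \left(2 + 4^{2} - \frac{15}{4} - 8\right) - 6 = \left(2 + 16 - \frac{15}{4} - 8\right) - 6 = \frac{25}{4} - 6 = \frac{1}{4} \approx 0.25$)
$\left(J + 0\right)^{2} = \left(\frac{1}{4} + 0\right)^{2} = \left(\frac{1}{4}\right)^{2} = \frac{1}{16}$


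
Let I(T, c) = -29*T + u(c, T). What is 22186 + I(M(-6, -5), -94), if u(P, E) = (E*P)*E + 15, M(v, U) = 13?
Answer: 5938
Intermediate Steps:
u(P, E) = 15 + P*E² (u(P, E) = P*E² + 15 = 15 + P*E²)
I(T, c) = 15 - 29*T + c*T² (I(T, c) = -29*T + (15 + c*T²) = 15 - 29*T + c*T²)
22186 + I(M(-6, -5), -94) = 22186 + (15 - 29*13 - 94*13²) = 22186 + (15 - 377 - 94*169) = 22186 + (15 - 377 - 15886) = 22186 - 16248 = 5938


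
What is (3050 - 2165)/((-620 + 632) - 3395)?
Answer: -885/3383 ≈ -0.26160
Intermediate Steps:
(3050 - 2165)/((-620 + 632) - 3395) = 885/(12 - 3395) = 885/(-3383) = 885*(-1/3383) = -885/3383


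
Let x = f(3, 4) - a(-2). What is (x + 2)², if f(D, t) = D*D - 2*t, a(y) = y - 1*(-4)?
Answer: 1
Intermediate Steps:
a(y) = 4 + y (a(y) = y + 4 = 4 + y)
f(D, t) = D² - 2*t
x = -1 (x = (3² - 2*4) - (4 - 2) = (9 - 8) - 1*2 = 1 - 2 = -1)
(x + 2)² = (-1 + 2)² = 1² = 1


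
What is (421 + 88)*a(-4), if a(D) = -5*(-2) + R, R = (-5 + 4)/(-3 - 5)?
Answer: 41229/8 ≈ 5153.6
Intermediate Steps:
R = ⅛ (R = -1/(-8) = -1*(-⅛) = ⅛ ≈ 0.12500)
a(D) = 81/8 (a(D) = -5*(-2) + ⅛ = 10 + ⅛ = 81/8)
(421 + 88)*a(-4) = (421 + 88)*(81/8) = 509*(81/8) = 41229/8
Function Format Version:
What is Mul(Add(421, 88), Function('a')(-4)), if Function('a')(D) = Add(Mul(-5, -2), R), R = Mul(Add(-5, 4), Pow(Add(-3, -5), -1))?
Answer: Rational(41229, 8) ≈ 5153.6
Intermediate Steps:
R = Rational(1, 8) (R = Mul(-1, Pow(-8, -1)) = Mul(-1, Rational(-1, 8)) = Rational(1, 8) ≈ 0.12500)
Function('a')(D) = Rational(81, 8) (Function('a')(D) = Add(Mul(-5, -2), Rational(1, 8)) = Add(10, Rational(1, 8)) = Rational(81, 8))
Mul(Add(421, 88), Function('a')(-4)) = Mul(Add(421, 88), Rational(81, 8)) = Mul(509, Rational(81, 8)) = Rational(41229, 8)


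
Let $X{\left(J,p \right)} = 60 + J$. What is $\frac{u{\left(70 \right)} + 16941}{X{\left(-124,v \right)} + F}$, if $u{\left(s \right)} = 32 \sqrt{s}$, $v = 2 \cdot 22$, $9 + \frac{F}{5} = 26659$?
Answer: $\frac{16941}{133186} + \frac{16 \sqrt{70}}{66593} \approx 0.12921$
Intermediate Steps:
$F = 133250$ ($F = -45 + 5 \cdot 26659 = -45 + 133295 = 133250$)
$v = 44$
$\frac{u{\left(70 \right)} + 16941}{X{\left(-124,v \right)} + F} = \frac{32 \sqrt{70} + 16941}{\left(60 - 124\right) + 133250} = \frac{16941 + 32 \sqrt{70}}{-64 + 133250} = \frac{16941 + 32 \sqrt{70}}{133186} = \left(16941 + 32 \sqrt{70}\right) \frac{1}{133186} = \frac{16941}{133186} + \frac{16 \sqrt{70}}{66593}$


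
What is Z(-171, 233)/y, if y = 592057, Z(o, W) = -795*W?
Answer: -185235/592057 ≈ -0.31287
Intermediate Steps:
Z(-171, 233)/y = -795*233/592057 = -185235*1/592057 = -185235/592057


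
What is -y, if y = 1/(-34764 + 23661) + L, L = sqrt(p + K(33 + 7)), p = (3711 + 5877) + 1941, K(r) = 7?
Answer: 1/11103 - 4*sqrt(721) ≈ -107.41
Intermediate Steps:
p = 11529 (p = 9588 + 1941 = 11529)
L = 4*sqrt(721) (L = sqrt(11529 + 7) = sqrt(11536) = 4*sqrt(721) ≈ 107.41)
y = -1/11103 + 4*sqrt(721) (y = 1/(-34764 + 23661) + 4*sqrt(721) = 1/(-11103) + 4*sqrt(721) = -1/11103 + 4*sqrt(721) ≈ 107.41)
-y = -(-1/11103 + 4*sqrt(721)) = 1/11103 - 4*sqrt(721)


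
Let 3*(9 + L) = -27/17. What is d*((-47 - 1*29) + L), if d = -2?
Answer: 2908/17 ≈ 171.06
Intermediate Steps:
L = -162/17 (L = -9 + (-27/17)/3 = -9 + (-27*1/17)/3 = -9 + (1/3)*(-27/17) = -9 - 9/17 = -162/17 ≈ -9.5294)
d*((-47 - 1*29) + L) = -2*((-47 - 1*29) - 162/17) = -2*((-47 - 29) - 162/17) = -2*(-76 - 162/17) = -2*(-1454/17) = 2908/17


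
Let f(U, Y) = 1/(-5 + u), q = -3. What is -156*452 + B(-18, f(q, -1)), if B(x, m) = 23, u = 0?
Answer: -70489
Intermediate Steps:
f(U, Y) = -⅕ (f(U, Y) = 1/(-5 + 0) = 1/(-5) = -⅕)
-156*452 + B(-18, f(q, -1)) = -156*452 + 23 = -70512 + 23 = -70489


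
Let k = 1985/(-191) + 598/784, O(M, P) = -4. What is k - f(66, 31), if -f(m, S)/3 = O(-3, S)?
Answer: -1619475/74872 ≈ -21.630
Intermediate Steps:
f(m, S) = 12 (f(m, S) = -3*(-4) = 12)
k = -721011/74872 (k = 1985*(-1/191) + 598*(1/784) = -1985/191 + 299/392 = -721011/74872 ≈ -9.6299)
k - f(66, 31) = -721011/74872 - 1*12 = -721011/74872 - 12 = -1619475/74872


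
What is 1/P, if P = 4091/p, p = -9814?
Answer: -9814/4091 ≈ -2.3989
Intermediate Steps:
P = -4091/9814 (P = 4091/(-9814) = 4091*(-1/9814) = -4091/9814 ≈ -0.41685)
1/P = 1/(-4091/9814) = -9814/4091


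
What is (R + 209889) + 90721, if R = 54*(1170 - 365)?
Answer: 344080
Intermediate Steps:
R = 43470 (R = 54*805 = 43470)
(R + 209889) + 90721 = (43470 + 209889) + 90721 = 253359 + 90721 = 344080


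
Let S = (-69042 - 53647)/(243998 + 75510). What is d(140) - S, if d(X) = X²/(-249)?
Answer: -890258177/11365356 ≈ -78.331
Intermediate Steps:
S = -17527/45644 (S = -122689/319508 = -122689*1/319508 = -17527/45644 ≈ -0.38399)
d(X) = -X²/249
d(140) - S = -1/249*140² - 1*(-17527/45644) = -1/249*19600 + 17527/45644 = -19600/249 + 17527/45644 = -890258177/11365356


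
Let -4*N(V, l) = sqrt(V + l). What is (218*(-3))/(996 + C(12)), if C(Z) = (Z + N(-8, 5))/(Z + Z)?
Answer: -2002056192/3050533633 - 20928*I*sqrt(3)/3050533633 ≈ -0.6563 - 1.1883e-5*I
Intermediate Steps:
N(V, l) = -sqrt(V + l)/4
C(Z) = (Z - I*sqrt(3)/4)/(2*Z) (C(Z) = (Z - sqrt(-8 + 5)/4)/(Z + Z) = (Z - I*sqrt(3)/4)/((2*Z)) = (Z - I*sqrt(3)/4)*(1/(2*Z)) = (Z - I*sqrt(3)/4)/(2*Z))
(218*(-3))/(996 + C(12)) = (218*(-3))/(996 + (1/8)*(4*12 - I*sqrt(3))/12) = -654/(996 + (1/8)*(1/12)*(48 - I*sqrt(3))) = -654/(996 + (1/2 - I*sqrt(3)/96)) = -654/(1993/2 - I*sqrt(3)/96)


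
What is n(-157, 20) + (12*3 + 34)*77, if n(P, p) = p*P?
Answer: 2250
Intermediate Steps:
n(P, p) = P*p
n(-157, 20) + (12*3 + 34)*77 = -157*20 + (12*3 + 34)*77 = -3140 + (36 + 34)*77 = -3140 + 70*77 = -3140 + 5390 = 2250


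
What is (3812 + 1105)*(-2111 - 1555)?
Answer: -18025722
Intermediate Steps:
(3812 + 1105)*(-2111 - 1555) = 4917*(-3666) = -18025722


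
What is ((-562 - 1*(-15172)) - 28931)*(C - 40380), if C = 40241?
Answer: 1990619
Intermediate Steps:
((-562 - 1*(-15172)) - 28931)*(C - 40380) = ((-562 - 1*(-15172)) - 28931)*(40241 - 40380) = ((-562 + 15172) - 28931)*(-139) = (14610 - 28931)*(-139) = -14321*(-139) = 1990619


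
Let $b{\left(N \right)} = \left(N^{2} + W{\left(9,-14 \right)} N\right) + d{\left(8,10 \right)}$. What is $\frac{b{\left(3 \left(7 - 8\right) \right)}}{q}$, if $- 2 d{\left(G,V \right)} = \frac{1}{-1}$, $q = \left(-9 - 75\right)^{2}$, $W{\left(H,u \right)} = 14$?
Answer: $- \frac{65}{14112} \approx -0.004606$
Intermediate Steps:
$q = 7056$ ($q = \left(-84\right)^{2} = 7056$)
$d{\left(G,V \right)} = \frac{1}{2}$ ($d{\left(G,V \right)} = - \frac{1}{2 \left(-1\right)} = \left(- \frac{1}{2}\right) \left(-1\right) = \frac{1}{2}$)
$b{\left(N \right)} = \frac{1}{2} + N^{2} + 14 N$ ($b{\left(N \right)} = \left(N^{2} + 14 N\right) + \frac{1}{2} = \frac{1}{2} + N^{2} + 14 N$)
$\frac{b{\left(3 \left(7 - 8\right) \right)}}{q} = \frac{\frac{1}{2} + \left(3 \left(7 - 8\right)\right)^{2} + 14 \cdot 3 \left(7 - 8\right)}{7056} = \left(\frac{1}{2} + \left(3 \left(-1\right)\right)^{2} + 14 \cdot 3 \left(-1\right)\right) \frac{1}{7056} = \left(\frac{1}{2} + \left(-3\right)^{2} + 14 \left(-3\right)\right) \frac{1}{7056} = \left(\frac{1}{2} + 9 - 42\right) \frac{1}{7056} = \left(- \frac{65}{2}\right) \frac{1}{7056} = - \frac{65}{14112}$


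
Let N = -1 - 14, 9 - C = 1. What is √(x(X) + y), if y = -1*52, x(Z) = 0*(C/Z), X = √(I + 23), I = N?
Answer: 2*I*√13 ≈ 7.2111*I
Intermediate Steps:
C = 8 (C = 9 - 1*1 = 9 - 1 = 8)
N = -15
I = -15
X = 2*√2 (X = √(-15 + 23) = √8 = 2*√2 ≈ 2.8284)
x(Z) = 0 (x(Z) = 0*(8/Z) = 0)
y = -52
√(x(X) + y) = √(0 - 52) = √(-52) = 2*I*√13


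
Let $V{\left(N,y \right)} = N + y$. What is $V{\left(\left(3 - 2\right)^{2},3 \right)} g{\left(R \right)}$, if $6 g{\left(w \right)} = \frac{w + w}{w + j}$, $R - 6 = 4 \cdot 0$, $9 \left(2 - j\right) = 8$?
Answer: $\frac{9}{8} \approx 1.125$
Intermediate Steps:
$j = \frac{10}{9}$ ($j = 2 - \frac{8}{9} = \frac{10}{9} \approx 1.1111$)
$R = 6$ ($R = 6 + 4 \cdot 0 = 6 + 0 = 6$)
$g{\left(w \right)} = \frac{w}{3 \left(\frac{10}{9} + w\right)}$ ($g{\left(w \right)} = \frac{\left(w + w\right) \frac{1}{w + \frac{10}{9}}}{6} = \frac{2 w \frac{1}{\frac{10}{9} + w}}{6} = \frac{w}{3 \left(\frac{10}{9} + w\right)}$)
$V{\left(\left(3 - 2\right)^{2},3 \right)} g{\left(R \right)} = \left(\left(3 - 2\right)^{2} + 3\right) 3 \cdot 6 \frac{1}{10 + 9 \cdot 6} = \left(1^{2} + 3\right) 3 \cdot 6 \frac{1}{10 + 54} = \left(1 + 3\right) 3 \cdot 6 \cdot \frac{1}{64} = 4 \cdot 3 \cdot 6 \cdot \frac{1}{64} = 4 \cdot \frac{9}{32} = \frac{9}{8}$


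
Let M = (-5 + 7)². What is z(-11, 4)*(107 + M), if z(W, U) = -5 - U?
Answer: -999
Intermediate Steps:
M = 4 (M = 2² = 4)
z(-11, 4)*(107 + M) = (-5 - 1*4)*(107 + 4) = (-5 - 4)*111 = -9*111 = -999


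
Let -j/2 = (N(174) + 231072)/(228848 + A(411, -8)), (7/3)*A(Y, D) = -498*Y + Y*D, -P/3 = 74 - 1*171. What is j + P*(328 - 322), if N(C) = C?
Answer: 852208452/489019 ≈ 1742.7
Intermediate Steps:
P = 291 (P = -3*(74 - 1*171) = -3*(74 - 171) = -3*(-97) = 291)
A(Y, D) = -1494*Y/7 + 3*D*Y/7 (A(Y, D) = 3*(-498*Y + Y*D)/7 = 3*(-498*Y + D*Y)/7 = -1494*Y/7 + 3*D*Y/7)
j = -1618722/489019 (j = -2*(174 + 231072)/(228848 + (3/7)*411*(-498 - 8)) = -462492/(228848 + (3/7)*411*(-506)) = -462492/(228848 - 623898/7) = -462492/978038/7 = -462492*7/978038 = -2*809361/489019 = -1618722/489019 ≈ -3.3101)
j + P*(328 - 322) = -1618722/489019 + 291*(328 - 322) = -1618722/489019 + 291*6 = -1618722/489019 + 1746 = 852208452/489019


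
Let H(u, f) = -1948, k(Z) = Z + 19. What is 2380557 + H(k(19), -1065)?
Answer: 2378609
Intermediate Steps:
k(Z) = 19 + Z
2380557 + H(k(19), -1065) = 2380557 - 1948 = 2378609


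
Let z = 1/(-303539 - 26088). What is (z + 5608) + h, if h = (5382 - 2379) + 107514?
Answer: 38277935374/329627 ≈ 1.1613e+5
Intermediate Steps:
h = 110517 (h = 3003 + 107514 = 110517)
z = -1/329627 (z = 1/(-329627) = -1/329627 ≈ -3.0337e-6)
(z + 5608) + h = (-1/329627 + 5608) + 110517 = 1848548215/329627 + 110517 = 38277935374/329627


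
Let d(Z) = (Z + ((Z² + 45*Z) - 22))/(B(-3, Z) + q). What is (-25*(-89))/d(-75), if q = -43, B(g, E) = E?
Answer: -262550/2153 ≈ -121.95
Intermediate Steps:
d(Z) = (-22 + Z² + 46*Z)/(-43 + Z) (d(Z) = (Z + ((Z² + 45*Z) - 22))/(Z - 43) = (Z + (-22 + Z² + 45*Z))/(-43 + Z) = (-22 + Z² + 46*Z)/(-43 + Z))
(-25*(-89))/d(-75) = (-25*(-89))/(((-22 + (-75)² + 46*(-75))/(-43 - 75))) = 2225/(((-22 + 5625 - 3450)/(-118))) = 2225/((-1/118*2153)) = 2225/(-2153/118) = 2225*(-118/2153) = -262550/2153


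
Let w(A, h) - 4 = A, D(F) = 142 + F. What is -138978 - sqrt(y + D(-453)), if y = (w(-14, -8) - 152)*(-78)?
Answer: -138978 - 5*sqrt(493) ≈ -1.3909e+5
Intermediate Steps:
w(A, h) = 4 + A
y = 12636 (y = ((4 - 14) - 152)*(-78) = (-10 - 152)*(-78) = -162*(-78) = 12636)
-138978 - sqrt(y + D(-453)) = -138978 - sqrt(12636 + (142 - 453)) = -138978 - sqrt(12636 - 311) = -138978 - sqrt(12325) = -138978 - 5*sqrt(493)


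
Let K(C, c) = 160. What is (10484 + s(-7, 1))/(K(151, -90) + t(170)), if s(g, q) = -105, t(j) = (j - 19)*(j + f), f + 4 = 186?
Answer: 10379/53312 ≈ 0.19468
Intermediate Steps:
f = 182 (f = -4 + 186 = 182)
t(j) = (-19 + j)*(182 + j) (t(j) = (j - 19)*(j + 182) = (-19 + j)*(182 + j))
(10484 + s(-7, 1))/(K(151, -90) + t(170)) = (10484 - 105)/(160 + (-3458 + 170² + 163*170)) = 10379/(160 + (-3458 + 28900 + 27710)) = 10379/(160 + 53152) = 10379/53312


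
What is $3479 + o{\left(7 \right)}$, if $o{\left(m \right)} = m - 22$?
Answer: $3464$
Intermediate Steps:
$o{\left(m \right)} = -22 + m$
$3479 + o{\left(7 \right)} = 3479 + \left(-22 + 7\right) = 3479 - 15 = 3464$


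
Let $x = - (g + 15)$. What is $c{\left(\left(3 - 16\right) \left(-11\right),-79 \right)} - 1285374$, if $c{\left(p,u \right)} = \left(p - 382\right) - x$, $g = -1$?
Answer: $-1285599$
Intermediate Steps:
$x = -14$ ($x = - (-1 + 15) = \left(-1\right) 14 = -14$)
$c{\left(p,u \right)} = -368 + p$ ($c{\left(p,u \right)} = \left(p - 382\right) - -14 = \left(-382 + p\right) + 14 = -368 + p$)
$c{\left(\left(3 - 16\right) \left(-11\right),-79 \right)} - 1285374 = \left(-368 + \left(3 - 16\right) \left(-11\right)\right) - 1285374 = \left(-368 - -143\right) - 1285374 = \left(-368 + 143\right) - 1285374 = -225 - 1285374 = -1285599$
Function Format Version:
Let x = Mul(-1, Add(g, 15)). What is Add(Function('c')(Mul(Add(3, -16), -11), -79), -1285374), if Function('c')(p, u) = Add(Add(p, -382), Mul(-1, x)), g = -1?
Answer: -1285599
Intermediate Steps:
x = -14 (x = Mul(-1, Add(-1, 15)) = Mul(-1, 14) = -14)
Function('c')(p, u) = Add(-368, p) (Function('c')(p, u) = Add(Add(p, -382), Mul(-1, -14)) = Add(Add(-382, p), 14) = Add(-368, p))
Add(Function('c')(Mul(Add(3, -16), -11), -79), -1285374) = Add(Add(-368, Mul(Add(3, -16), -11)), -1285374) = Add(Add(-368, Mul(-13, -11)), -1285374) = Add(Add(-368, 143), -1285374) = Add(-225, -1285374) = -1285599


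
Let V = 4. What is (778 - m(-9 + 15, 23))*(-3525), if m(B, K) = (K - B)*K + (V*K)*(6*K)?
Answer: 43389225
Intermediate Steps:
m(B, K) = 24*K² + K*(K - B) (m(B, K) = (K - B)*K + (4*K)*(6*K) = K*(K - B) + 24*K² = 24*K² + K*(K - B))
(778 - m(-9 + 15, 23))*(-3525) = (778 - 23*(-(-9 + 15) + 25*23))*(-3525) = (778 - 23*(-1*6 + 575))*(-3525) = (778 - 23*(-6 + 575))*(-3525) = (778 - 23*569)*(-3525) = (778 - 1*13087)*(-3525) = (778 - 13087)*(-3525) = -12309*(-3525) = 43389225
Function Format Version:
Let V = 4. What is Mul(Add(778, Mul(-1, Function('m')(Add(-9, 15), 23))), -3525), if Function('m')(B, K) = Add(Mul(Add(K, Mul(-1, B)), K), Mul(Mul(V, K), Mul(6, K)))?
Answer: 43389225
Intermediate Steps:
Function('m')(B, K) = Add(Mul(24, Pow(K, 2)), Mul(K, Add(K, Mul(-1, B)))) (Function('m')(B, K) = Add(Mul(Add(K, Mul(-1, B)), K), Mul(Mul(4, K), Mul(6, K))) = Add(Mul(K, Add(K, Mul(-1, B))), Mul(24, Pow(K, 2))) = Add(Mul(24, Pow(K, 2)), Mul(K, Add(K, Mul(-1, B)))))
Mul(Add(778, Mul(-1, Function('m')(Add(-9, 15), 23))), -3525) = Mul(Add(778, Mul(-1, Mul(23, Add(Mul(-1, Add(-9, 15)), Mul(25, 23))))), -3525) = Mul(Add(778, Mul(-1, Mul(23, Add(Mul(-1, 6), 575)))), -3525) = Mul(Add(778, Mul(-1, Mul(23, Add(-6, 575)))), -3525) = Mul(Add(778, Mul(-1, Mul(23, 569))), -3525) = Mul(Add(778, Mul(-1, 13087)), -3525) = Mul(Add(778, -13087), -3525) = Mul(-12309, -3525) = 43389225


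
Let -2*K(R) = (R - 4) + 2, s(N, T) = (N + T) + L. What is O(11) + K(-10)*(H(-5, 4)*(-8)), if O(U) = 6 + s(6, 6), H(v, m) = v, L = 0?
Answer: 258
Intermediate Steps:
s(N, T) = N + T (s(N, T) = (N + T) + 0 = N + T)
O(U) = 18 (O(U) = 6 + (6 + 6) = 6 + 12 = 18)
K(R) = 1 - R/2 (K(R) = -((R - 4) + 2)/2 = -((-4 + R) + 2)/2 = -(-2 + R)/2 = 1 - R/2)
O(11) + K(-10)*(H(-5, 4)*(-8)) = 18 + (1 - 1/2*(-10))*(-5*(-8)) = 18 + (1 + 5)*40 = 18 + 6*40 = 18 + 240 = 258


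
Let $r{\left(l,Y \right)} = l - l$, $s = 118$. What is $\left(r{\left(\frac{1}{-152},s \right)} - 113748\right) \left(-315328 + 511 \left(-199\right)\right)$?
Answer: $47434849716$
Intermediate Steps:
$r{\left(l,Y \right)} = 0$
$\left(r{\left(\frac{1}{-152},s \right)} - 113748\right) \left(-315328 + 511 \left(-199\right)\right) = \left(0 - 113748\right) \left(-315328 + 511 \left(-199\right)\right) = - 113748 \left(-315328 - 101689\right) = \left(-113748\right) \left(-417017\right) = 47434849716$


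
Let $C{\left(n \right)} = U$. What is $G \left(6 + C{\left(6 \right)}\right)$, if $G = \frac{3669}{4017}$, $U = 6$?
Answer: $\frac{14676}{1339} \approx 10.96$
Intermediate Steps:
$C{\left(n \right)} = 6$
$G = \frac{1223}{1339}$ ($G = 3669 \cdot \frac{1}{4017} = \frac{1223}{1339} \approx 0.91337$)
$G \left(6 + C{\left(6 \right)}\right) = \frac{1223 \left(6 + 6\right)}{1339} = \frac{1223}{1339} \cdot 12 = \frac{14676}{1339}$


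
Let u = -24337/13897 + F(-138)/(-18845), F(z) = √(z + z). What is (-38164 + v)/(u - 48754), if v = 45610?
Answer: -24899078994123983412221250/163036973082778331125584709 + 54199001336841660*I*√69/163036973082778331125584709 ≈ -0.15272 + 2.7614e-9*I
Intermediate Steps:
F(z) = √2*√z (F(z) = √(2*z) = √2*√z)
u = -24337/13897 - 2*I*√69/18845 (u = -24337/13897 + (√2*√(-138))/(-18845) = -24337*1/13897 + (√2*(I*√138))*(-1/18845) = -24337/13897 + (2*I*√69)*(-1/18845) = -24337/13897 - 2*I*√69/18845 ≈ -1.7512 - 0.00088157*I)
(-38164 + v)/(u - 48754) = (-38164 + 45610)/((-24337/13897 - 2*I*√69/18845) - 48754) = 7446/(-677558675/13897 - 2*I*√69/18845)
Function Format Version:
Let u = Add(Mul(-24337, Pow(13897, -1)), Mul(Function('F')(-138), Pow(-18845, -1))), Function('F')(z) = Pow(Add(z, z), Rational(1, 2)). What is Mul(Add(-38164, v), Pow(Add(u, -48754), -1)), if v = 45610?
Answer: Add(Rational(-24899078994123983412221250, 163036973082778331125584709), Mul(Rational(54199001336841660, 163036973082778331125584709), I, Pow(69, Rational(1, 2)))) ≈ Add(-0.15272, Mul(2.7614e-9, I))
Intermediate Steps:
Function('F')(z) = Mul(Pow(2, Rational(1, 2)), Pow(z, Rational(1, 2))) (Function('F')(z) = Pow(Mul(2, z), Rational(1, 2)) = Mul(Pow(2, Rational(1, 2)), Pow(z, Rational(1, 2))))
u = Add(Rational(-24337, 13897), Mul(Rational(-2, 18845), I, Pow(69, Rational(1, 2)))) (u = Add(Mul(-24337, Pow(13897, -1)), Mul(Mul(Pow(2, Rational(1, 2)), Pow(-138, Rational(1, 2))), Pow(-18845, -1))) = Add(Mul(-24337, Rational(1, 13897)), Mul(Mul(Pow(2, Rational(1, 2)), Mul(I, Pow(138, Rational(1, 2)))), Rational(-1, 18845))) = Add(Rational(-24337, 13897), Mul(Mul(2, I, Pow(69, Rational(1, 2))), Rational(-1, 18845))) = Add(Rational(-24337, 13897), Mul(Rational(-2, 18845), I, Pow(69, Rational(1, 2)))) ≈ Add(-1.7512, Mul(-0.00088157, I)))
Mul(Add(-38164, v), Pow(Add(u, -48754), -1)) = Mul(Add(-38164, 45610), Pow(Add(Add(Rational(-24337, 13897), Mul(Rational(-2, 18845), I, Pow(69, Rational(1, 2)))), -48754), -1)) = Mul(7446, Pow(Add(Rational(-677558675, 13897), Mul(Rational(-2, 18845), I, Pow(69, Rational(1, 2)))), -1))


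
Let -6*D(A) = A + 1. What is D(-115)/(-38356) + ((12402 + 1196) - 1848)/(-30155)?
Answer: -90251189/231325036 ≈ -0.39015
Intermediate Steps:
D(A) = -⅙ - A/6 (D(A) = -(A + 1)/6 = -(1 + A)/6 = -⅙ - A/6)
D(-115)/(-38356) + ((12402 + 1196) - 1848)/(-30155) = (-⅙ - ⅙*(-115))/(-38356) + ((12402 + 1196) - 1848)/(-30155) = (-⅙ + 115/6)*(-1/38356) + (13598 - 1848)*(-1/30155) = 19*(-1/38356) + 11750*(-1/30155) = -19/38356 - 2350/6031 = -90251189/231325036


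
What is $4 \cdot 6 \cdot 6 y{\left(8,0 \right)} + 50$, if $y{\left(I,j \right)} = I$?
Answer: $1202$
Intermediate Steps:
$4 \cdot 6 \cdot 6 y{\left(8,0 \right)} + 50 = 4 \cdot 6 \cdot 6 \cdot 8 + 50 = 24 \cdot 6 \cdot 8 + 50 = 144 \cdot 8 + 50 = 1152 + 50 = 1202$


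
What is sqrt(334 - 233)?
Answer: sqrt(101) ≈ 10.050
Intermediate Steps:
sqrt(334 - 233) = sqrt(101)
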